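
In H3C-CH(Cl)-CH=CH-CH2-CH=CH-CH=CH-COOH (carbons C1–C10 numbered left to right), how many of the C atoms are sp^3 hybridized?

3

C1: sp3 ✓
C2: sp3 ✓
C3: sp2
C4: sp2
C5: sp3 ✓
C6: sp2
C7: sp2
C8: sp2
C9: sp2
C10: sp2
C1, C2, C5 → 3 sp3 carbons.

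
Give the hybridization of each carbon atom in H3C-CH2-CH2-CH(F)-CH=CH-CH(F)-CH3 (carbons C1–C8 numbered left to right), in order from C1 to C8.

C1 — 4 σ bonds. Steric number 4, so sp3.
C2: 4 σ bonds; 4 regions of electron density → sp3.
C3 — 4 σ bonds. Steric number 4, so sp3.
C4: 4 σ bonds; 4 regions of electron density → sp3.
C5 — 3 σ bonds, plus one π bond. Steric number 3, so sp2.
C6: 3 σ bonds, plus one π bond; 3 regions of electron density → sp2.
C7 is sp3: 4 σ bonds, 4 electron-density regions.
C8 is sp3: 4 σ bonds, 4 electron-density regions.

C1 sp3, C2 sp3, C3 sp3, C4 sp3, C5 sp2, C6 sp2, C7 sp3, C8 sp3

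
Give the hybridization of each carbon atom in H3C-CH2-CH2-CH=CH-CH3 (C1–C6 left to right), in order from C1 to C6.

C1: 4 σ bonds — 4 electron domains, sp3.
C2 has 4 σ bonds: steric number 4 → sp3.
C3: 4 σ bonds — 4 electron domains, sp3.
C4 is sp2: 3 σ bonds, plus one π bond, 3 electron-density regions.
C5: 3 σ bonds, plus one π bond — 3 electron domains, sp2.
C6 is sp3: 4 σ bonds, 4 electron-density regions.

C1 sp3, C2 sp3, C3 sp3, C4 sp2, C5 sp2, C6 sp3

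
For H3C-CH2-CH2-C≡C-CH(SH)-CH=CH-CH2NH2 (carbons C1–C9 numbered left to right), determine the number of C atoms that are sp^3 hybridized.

5

C1: sp3 ✓
C2: sp3 ✓
C3: sp3 ✓
C4: sp
C5: sp
C6: sp3 ✓
C7: sp2
C8: sp2
C9: sp3 ✓
C1, C2, C3, C6, C9 → 5 sp3 carbons.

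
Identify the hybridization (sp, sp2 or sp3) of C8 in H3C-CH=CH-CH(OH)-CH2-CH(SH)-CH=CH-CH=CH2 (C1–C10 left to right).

C8 has 3 σ bonds, plus one π bond: steric number 3 → sp2.

sp²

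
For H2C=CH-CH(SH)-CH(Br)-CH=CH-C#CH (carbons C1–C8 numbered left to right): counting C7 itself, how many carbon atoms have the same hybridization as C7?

C7 is sp (two π bonds).
C1: sp2
C2: sp2
C3: sp3
C4: sp3
C5: sp2
C6: sp2
C7: sp ✓
C8: sp ✓
2 carbons are sp.

2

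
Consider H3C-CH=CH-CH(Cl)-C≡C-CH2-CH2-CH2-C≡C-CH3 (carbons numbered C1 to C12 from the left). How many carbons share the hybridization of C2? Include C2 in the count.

C2 is sp2 (one π bond).
C1: sp3
C2: sp2 ✓
C3: sp2 ✓
C4: sp3
C5: sp
C6: sp
C7: sp3
C8: sp3
C9: sp3
C10: sp
C11: sp
C12: sp3
2 carbons are sp2.

2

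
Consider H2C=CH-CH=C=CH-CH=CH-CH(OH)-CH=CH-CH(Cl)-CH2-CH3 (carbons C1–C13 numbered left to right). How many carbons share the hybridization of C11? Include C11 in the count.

4

C11 is sp3 (only σ bonds).
C1: sp2
C2: sp2
C3: sp2
C4: sp
C5: sp2
C6: sp2
C7: sp2
C8: sp3 ✓
C9: sp2
C10: sp2
C11: sp3 ✓
C12: sp3 ✓
C13: sp3 ✓
4 carbons are sp3.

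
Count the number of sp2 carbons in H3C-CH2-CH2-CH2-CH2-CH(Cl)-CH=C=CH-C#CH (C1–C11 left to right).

2

C1: sp3
C2: sp3
C3: sp3
C4: sp3
C5: sp3
C6: sp3
C7: sp2 ✓
C8: sp
C9: sp2 ✓
C10: sp
C11: sp
C7, C9 → 2 sp2 carbons.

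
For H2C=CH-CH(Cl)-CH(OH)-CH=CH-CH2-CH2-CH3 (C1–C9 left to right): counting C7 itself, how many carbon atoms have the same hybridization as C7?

C7 is sp3 (only σ bonds).
C1: sp2
C2: sp2
C3: sp3 ✓
C4: sp3 ✓
C5: sp2
C6: sp2
C7: sp3 ✓
C8: sp3 ✓
C9: sp3 ✓
5 carbons are sp3.

5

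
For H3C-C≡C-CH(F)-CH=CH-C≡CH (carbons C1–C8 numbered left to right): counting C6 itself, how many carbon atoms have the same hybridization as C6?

2

C6 is sp2 (one π bond).
C1: sp3
C2: sp
C3: sp
C4: sp3
C5: sp2 ✓
C6: sp2 ✓
C7: sp
C8: sp
2 carbons are sp2.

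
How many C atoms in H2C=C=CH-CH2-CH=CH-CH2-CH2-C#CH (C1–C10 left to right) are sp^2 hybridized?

4

C1: sp2 ✓
C2: sp
C3: sp2 ✓
C4: sp3
C5: sp2 ✓
C6: sp2 ✓
C7: sp3
C8: sp3
C9: sp
C10: sp
C1, C3, C5, C6 → 4 sp2 carbons.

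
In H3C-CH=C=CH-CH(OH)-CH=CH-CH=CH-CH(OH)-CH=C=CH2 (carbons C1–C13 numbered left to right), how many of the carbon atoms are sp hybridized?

2

C1: sp3
C2: sp2
C3: sp ✓
C4: sp2
C5: sp3
C6: sp2
C7: sp2
C8: sp2
C9: sp2
C10: sp3
C11: sp2
C12: sp ✓
C13: sp2
C3, C12 → 2 sp carbons.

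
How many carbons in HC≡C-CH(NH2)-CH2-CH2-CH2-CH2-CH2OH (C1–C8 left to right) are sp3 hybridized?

C1: sp
C2: sp
C3: sp3 ✓
C4: sp3 ✓
C5: sp3 ✓
C6: sp3 ✓
C7: sp3 ✓
C8: sp3 ✓
C3, C4, C5, C6, C7, C8 → 6 sp3 carbons.

6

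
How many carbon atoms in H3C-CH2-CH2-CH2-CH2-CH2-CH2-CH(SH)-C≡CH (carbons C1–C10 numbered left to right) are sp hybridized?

2

C1: sp3
C2: sp3
C3: sp3
C4: sp3
C5: sp3
C6: sp3
C7: sp3
C8: sp3
C9: sp ✓
C10: sp ✓
C9, C10 → 2 sp carbons.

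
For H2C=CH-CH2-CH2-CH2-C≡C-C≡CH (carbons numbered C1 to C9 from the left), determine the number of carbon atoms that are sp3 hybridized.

C1: sp2
C2: sp2
C3: sp3 ✓
C4: sp3 ✓
C5: sp3 ✓
C6: sp
C7: sp
C8: sp
C9: sp
C3, C4, C5 → 3 sp3 carbons.

3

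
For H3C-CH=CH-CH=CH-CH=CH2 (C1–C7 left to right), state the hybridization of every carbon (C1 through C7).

C1: 4 σ bonds — 4 electron domains, sp3.
C2 carries 3 σ bonds, plus one π bond, giving a steric number of 3, so it is sp2.
C3 carries 3 σ bonds, plus one π bond, giving a steric number of 3, so it is sp2.
C4 is sp2: 3 σ bonds, plus one π bond, 3 electron-density regions.
C5 has 3 σ bonds, plus one π bond: steric number 3 → sp2.
C6 carries 3 σ bonds, plus one π bond, giving a steric number of 3, so it is sp2.
C7: 3 σ bonds, plus one π bond — 3 electron domains, sp2.

C1 sp3, C2 sp2, C3 sp2, C4 sp2, C5 sp2, C6 sp2, C7 sp2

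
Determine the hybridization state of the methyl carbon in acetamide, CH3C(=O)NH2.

sp^3

The methyl carbon has 4 σ bonds: steric number 4 → sp3.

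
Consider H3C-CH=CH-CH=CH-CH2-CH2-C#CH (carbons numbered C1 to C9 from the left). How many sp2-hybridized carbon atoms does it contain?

C1: sp3
C2: sp2 ✓
C3: sp2 ✓
C4: sp2 ✓
C5: sp2 ✓
C6: sp3
C7: sp3
C8: sp
C9: sp
C2, C3, C4, C5 → 4 sp2 carbons.

4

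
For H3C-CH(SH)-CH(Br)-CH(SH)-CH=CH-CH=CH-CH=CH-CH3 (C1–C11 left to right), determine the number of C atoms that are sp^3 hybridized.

5

C1: sp3 ✓
C2: sp3 ✓
C3: sp3 ✓
C4: sp3 ✓
C5: sp2
C6: sp2
C7: sp2
C8: sp2
C9: sp2
C10: sp2
C11: sp3 ✓
C1, C2, C3, C4, C11 → 5 sp3 carbons.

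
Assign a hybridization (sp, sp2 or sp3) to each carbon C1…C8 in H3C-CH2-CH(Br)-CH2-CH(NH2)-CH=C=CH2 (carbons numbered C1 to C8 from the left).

C1: 4 σ bonds — 4 electron domains, sp3.
C2: 4 σ bonds; 4 regions of electron density → sp3.
C3 is sp3: 4 σ bonds, 4 electron-density regions.
C4 — 4 σ bonds. Steric number 4, so sp3.
C5 (4 σ bonds) has steric number 4: sp3.
C6 (3 σ bonds, plus one π bond) has steric number 3: sp2.
C7: 2 σ bonds, plus two π bonds — 2 electron domains, sp.
C8: 3 σ bonds, plus one π bond — 3 electron domains, sp2.

C1 sp3, C2 sp3, C3 sp3, C4 sp3, C5 sp3, C6 sp2, C7 sp, C8 sp2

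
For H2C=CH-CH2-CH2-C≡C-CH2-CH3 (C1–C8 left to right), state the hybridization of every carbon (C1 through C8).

C1 sp2, C2 sp2, C3 sp3, C4 sp3, C5 sp, C6 sp, C7 sp3, C8 sp3

C1 — 3 σ bonds, plus one π bond. Steric number 3, so sp2.
C2 (3 σ bonds, plus one π bond) has steric number 3: sp2.
C3 (4 σ bonds) has steric number 4: sp3.
C4: 4 σ bonds; 4 regions of electron density → sp3.
C5 has 2 σ bonds, plus two π bonds: steric number 2 → sp.
C6 is sp: 2 σ bonds, plus two π bonds, 2 electron-density regions.
C7 — 4 σ bonds. Steric number 4, so sp3.
C8: 4 σ bonds — 4 electron domains, sp3.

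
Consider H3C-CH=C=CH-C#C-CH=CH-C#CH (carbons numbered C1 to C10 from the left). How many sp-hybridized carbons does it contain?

5

C1: sp3
C2: sp2
C3: sp ✓
C4: sp2
C5: sp ✓
C6: sp ✓
C7: sp2
C8: sp2
C9: sp ✓
C10: sp ✓
C3, C5, C6, C9, C10 → 5 sp carbons.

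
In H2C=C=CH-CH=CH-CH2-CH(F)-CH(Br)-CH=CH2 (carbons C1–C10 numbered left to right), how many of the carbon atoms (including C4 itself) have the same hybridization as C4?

6

C4 is sp2 (one π bond).
C1: sp2 ✓
C2: sp
C3: sp2 ✓
C4: sp2 ✓
C5: sp2 ✓
C6: sp3
C7: sp3
C8: sp3
C9: sp2 ✓
C10: sp2 ✓
6 carbons are sp2.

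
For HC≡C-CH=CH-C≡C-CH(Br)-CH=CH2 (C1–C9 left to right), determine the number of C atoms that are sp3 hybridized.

1

C1: sp
C2: sp
C3: sp2
C4: sp2
C5: sp
C6: sp
C7: sp3 ✓
C8: sp2
C9: sp2
C7 → 1 sp3 carbon.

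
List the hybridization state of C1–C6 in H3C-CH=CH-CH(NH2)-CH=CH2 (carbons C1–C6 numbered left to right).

C1 has 4 σ bonds: steric number 4 → sp3.
C2 — 3 σ bonds, plus one π bond. Steric number 3, so sp2.
C3 carries 3 σ bonds, plus one π bond, giving a steric number of 3, so it is sp2.
C4: 4 σ bonds — 4 electron domains, sp3.
C5: 3 σ bonds, plus one π bond — 3 electron domains, sp2.
C6 — 3 σ bonds, plus one π bond. Steric number 3, so sp2.

C1 sp3, C2 sp2, C3 sp2, C4 sp3, C5 sp2, C6 sp2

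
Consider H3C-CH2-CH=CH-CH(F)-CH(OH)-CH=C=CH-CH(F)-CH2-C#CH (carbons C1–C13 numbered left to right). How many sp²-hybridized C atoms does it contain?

4

C1: sp3
C2: sp3
C3: sp2 ✓
C4: sp2 ✓
C5: sp3
C6: sp3
C7: sp2 ✓
C8: sp
C9: sp2 ✓
C10: sp3
C11: sp3
C12: sp
C13: sp
C3, C4, C7, C9 → 4 sp2 carbons.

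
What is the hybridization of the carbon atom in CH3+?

Three σ bonds to H, empty p orbital → sp2, trigonal planar.

sp^2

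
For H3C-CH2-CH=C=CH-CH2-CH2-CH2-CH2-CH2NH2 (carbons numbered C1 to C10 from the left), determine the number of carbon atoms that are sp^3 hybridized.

7

C1: sp3 ✓
C2: sp3 ✓
C3: sp2
C4: sp
C5: sp2
C6: sp3 ✓
C7: sp3 ✓
C8: sp3 ✓
C9: sp3 ✓
C10: sp3 ✓
C1, C2, C6, C7, C8, C9, C10 → 7 sp3 carbons.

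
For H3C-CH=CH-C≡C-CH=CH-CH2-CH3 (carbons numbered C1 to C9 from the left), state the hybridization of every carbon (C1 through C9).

C1 sp3, C2 sp2, C3 sp2, C4 sp, C5 sp, C6 sp2, C7 sp2, C8 sp3, C9 sp3

C1 has 4 σ bonds: steric number 4 → sp3.
C2: 3 σ bonds, plus one π bond; 3 regions of electron density → sp2.
C3 has 3 σ bonds, plus one π bond: steric number 3 → sp2.
C4 — 2 σ bonds, plus two π bonds. Steric number 2, so sp.
C5 has 2 σ bonds, plus two π bonds: steric number 2 → sp.
C6 is sp2: 3 σ bonds, plus one π bond, 3 electron-density regions.
C7: 3 σ bonds, plus one π bond; 3 regions of electron density → sp2.
C8 has 4 σ bonds: steric number 4 → sp3.
C9 (4 σ bonds) has steric number 4: sp3.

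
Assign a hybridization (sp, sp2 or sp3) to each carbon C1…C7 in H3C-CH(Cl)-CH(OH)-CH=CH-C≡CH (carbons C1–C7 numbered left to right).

C1: 4 σ bonds; 4 regions of electron density → sp3.
C2: 4 σ bonds — 4 electron domains, sp3.
C3 (4 σ bonds) has steric number 4: sp3.
C4 has 3 σ bonds, plus one π bond: steric number 3 → sp2.
C5 carries 3 σ bonds, plus one π bond, giving a steric number of 3, so it is sp2.
C6 is sp: 2 σ bonds, plus two π bonds, 2 electron-density regions.
C7 — 2 σ bonds, plus two π bonds. Steric number 2, so sp.

C1 sp3, C2 sp3, C3 sp3, C4 sp2, C5 sp2, C6 sp, C7 sp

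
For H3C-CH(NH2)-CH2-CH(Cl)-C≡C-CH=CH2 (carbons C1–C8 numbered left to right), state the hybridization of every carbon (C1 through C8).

C1 sp3, C2 sp3, C3 sp3, C4 sp3, C5 sp, C6 sp, C7 sp2, C8 sp2

C1: 4 σ bonds; 4 regions of electron density → sp3.
C2 (4 σ bonds) has steric number 4: sp3.
C3 — 4 σ bonds. Steric number 4, so sp3.
C4 — 4 σ bonds. Steric number 4, so sp3.
C5 — 2 σ bonds, plus two π bonds. Steric number 2, so sp.
C6: 2 σ bonds, plus two π bonds — 2 electron domains, sp.
C7 carries 3 σ bonds, plus one π bond, giving a steric number of 3, so it is sp2.
C8 (3 σ bonds, plus one π bond) has steric number 3: sp2.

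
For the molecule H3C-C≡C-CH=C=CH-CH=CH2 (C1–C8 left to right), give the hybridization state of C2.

C2 (2 σ bonds, plus two π bonds) has steric number 2: sp.

sp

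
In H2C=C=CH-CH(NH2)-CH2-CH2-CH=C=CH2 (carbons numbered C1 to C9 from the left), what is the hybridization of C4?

sp3

C4: 4 σ bonds; 4 regions of electron density → sp3.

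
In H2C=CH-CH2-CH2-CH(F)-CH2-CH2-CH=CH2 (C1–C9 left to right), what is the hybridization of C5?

C5 — 4 σ bonds. Steric number 4, so sp3.

sp^3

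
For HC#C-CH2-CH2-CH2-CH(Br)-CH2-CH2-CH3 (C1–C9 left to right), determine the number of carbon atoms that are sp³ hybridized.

7

C1: sp
C2: sp
C3: sp3 ✓
C4: sp3 ✓
C5: sp3 ✓
C6: sp3 ✓
C7: sp3 ✓
C8: sp3 ✓
C9: sp3 ✓
C3, C4, C5, C6, C7, C8, C9 → 7 sp3 carbons.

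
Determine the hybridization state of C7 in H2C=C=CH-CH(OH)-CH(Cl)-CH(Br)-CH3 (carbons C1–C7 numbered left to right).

C7 is sp3: 4 σ bonds, 4 electron-density regions.

sp^3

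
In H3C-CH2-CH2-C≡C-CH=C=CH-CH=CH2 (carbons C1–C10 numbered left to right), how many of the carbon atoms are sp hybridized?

C1: sp3
C2: sp3
C3: sp3
C4: sp ✓
C5: sp ✓
C6: sp2
C7: sp ✓
C8: sp2
C9: sp2
C10: sp2
C4, C5, C7 → 3 sp carbons.

3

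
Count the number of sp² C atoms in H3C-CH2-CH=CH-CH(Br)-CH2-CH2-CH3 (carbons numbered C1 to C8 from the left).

C1: sp3
C2: sp3
C3: sp2 ✓
C4: sp2 ✓
C5: sp3
C6: sp3
C7: sp3
C8: sp3
C3, C4 → 2 sp2 carbons.

2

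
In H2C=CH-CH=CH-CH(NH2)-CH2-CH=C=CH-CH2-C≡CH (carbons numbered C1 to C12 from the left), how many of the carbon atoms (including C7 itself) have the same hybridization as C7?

6

C7 is sp2 (one π bond).
C1: sp2 ✓
C2: sp2 ✓
C3: sp2 ✓
C4: sp2 ✓
C5: sp3
C6: sp3
C7: sp2 ✓
C8: sp
C9: sp2 ✓
C10: sp3
C11: sp
C12: sp
6 carbons are sp2.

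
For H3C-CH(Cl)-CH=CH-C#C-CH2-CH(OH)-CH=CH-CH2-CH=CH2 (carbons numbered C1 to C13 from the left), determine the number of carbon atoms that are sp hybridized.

2

C1: sp3
C2: sp3
C3: sp2
C4: sp2
C5: sp ✓
C6: sp ✓
C7: sp3
C8: sp3
C9: sp2
C10: sp2
C11: sp3
C12: sp2
C13: sp2
C5, C6 → 2 sp carbons.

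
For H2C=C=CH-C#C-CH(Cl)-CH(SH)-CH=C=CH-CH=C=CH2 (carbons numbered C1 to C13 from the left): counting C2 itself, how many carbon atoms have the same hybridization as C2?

5

C2 is sp (two π bonds).
C1: sp2
C2: sp ✓
C3: sp2
C4: sp ✓
C5: sp ✓
C6: sp3
C7: sp3
C8: sp2
C9: sp ✓
C10: sp2
C11: sp2
C12: sp ✓
C13: sp2
5 carbons are sp.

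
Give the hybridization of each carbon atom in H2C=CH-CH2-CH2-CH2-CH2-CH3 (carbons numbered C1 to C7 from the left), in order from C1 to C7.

C1 (3 σ bonds, plus one π bond) has steric number 3: sp2.
C2 has 3 σ bonds, plus one π bond: steric number 3 → sp2.
C3 carries 4 σ bonds, giving a steric number of 4, so it is sp3.
C4: 4 σ bonds; 4 regions of electron density → sp3.
C5 — 4 σ bonds. Steric number 4, so sp3.
C6 — 4 σ bonds. Steric number 4, so sp3.
C7 carries 4 σ bonds, giving a steric number of 4, so it is sp3.

C1 sp2, C2 sp2, C3 sp3, C4 sp3, C5 sp3, C6 sp3, C7 sp3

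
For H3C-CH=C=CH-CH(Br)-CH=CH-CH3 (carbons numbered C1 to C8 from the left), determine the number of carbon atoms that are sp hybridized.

C1: sp3
C2: sp2
C3: sp ✓
C4: sp2
C5: sp3
C6: sp2
C7: sp2
C8: sp3
C3 → 1 sp carbon.

1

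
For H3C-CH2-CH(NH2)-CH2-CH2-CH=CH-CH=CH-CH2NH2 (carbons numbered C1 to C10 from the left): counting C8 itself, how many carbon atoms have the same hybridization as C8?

4

C8 is sp2 (one π bond).
C1: sp3
C2: sp3
C3: sp3
C4: sp3
C5: sp3
C6: sp2 ✓
C7: sp2 ✓
C8: sp2 ✓
C9: sp2 ✓
C10: sp3
4 carbons are sp2.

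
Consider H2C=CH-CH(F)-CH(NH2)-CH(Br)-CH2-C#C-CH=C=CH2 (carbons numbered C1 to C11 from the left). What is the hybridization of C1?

C1 is sp2: 3 σ bonds, plus one π bond, 3 electron-density regions.

sp^2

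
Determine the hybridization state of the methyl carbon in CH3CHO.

sp^3

The methyl carbon — 4 σ bonds. Steric number 4, so sp3.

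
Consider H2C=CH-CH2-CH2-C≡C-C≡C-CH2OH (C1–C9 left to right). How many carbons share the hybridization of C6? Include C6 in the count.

4

C6 is sp (two π bonds).
C1: sp2
C2: sp2
C3: sp3
C4: sp3
C5: sp ✓
C6: sp ✓
C7: sp ✓
C8: sp ✓
C9: sp3
4 carbons are sp.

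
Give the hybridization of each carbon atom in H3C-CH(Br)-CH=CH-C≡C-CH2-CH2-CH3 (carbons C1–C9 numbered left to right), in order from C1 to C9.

C1 (4 σ bonds) has steric number 4: sp3.
C2 (4 σ bonds) has steric number 4: sp3.
C3 — 3 σ bonds, plus one π bond. Steric number 3, so sp2.
C4 is sp2: 3 σ bonds, plus one π bond, 3 electron-density regions.
C5 (2 σ bonds, plus two π bonds) has steric number 2: sp.
C6 is sp: 2 σ bonds, plus two π bonds, 2 electron-density regions.
C7 (4 σ bonds) has steric number 4: sp3.
C8 is sp3: 4 σ bonds, 4 electron-density regions.
C9 is sp3: 4 σ bonds, 4 electron-density regions.

C1 sp3, C2 sp3, C3 sp2, C4 sp2, C5 sp, C6 sp, C7 sp3, C8 sp3, C9 sp3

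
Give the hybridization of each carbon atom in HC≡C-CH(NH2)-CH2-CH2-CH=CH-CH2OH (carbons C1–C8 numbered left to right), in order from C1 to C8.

C1 sp, C2 sp, C3 sp3, C4 sp3, C5 sp3, C6 sp2, C7 sp2, C8 sp3

C1 has 2 σ bonds, plus two π bonds: steric number 2 → sp.
C2 (2 σ bonds, plus two π bonds) has steric number 2: sp.
C3 has 4 σ bonds: steric number 4 → sp3.
C4: 4 σ bonds — 4 electron domains, sp3.
C5: 4 σ bonds — 4 electron domains, sp3.
C6 (3 σ bonds, plus one π bond) has steric number 3: sp2.
C7 — 3 σ bonds, plus one π bond. Steric number 3, so sp2.
C8: 4 σ bonds — 4 electron domains, sp3.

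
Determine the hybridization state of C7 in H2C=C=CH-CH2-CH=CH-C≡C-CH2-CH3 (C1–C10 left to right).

sp

C7 carries 2 σ bonds, plus two π bonds, giving a steric number of 2, so it is sp.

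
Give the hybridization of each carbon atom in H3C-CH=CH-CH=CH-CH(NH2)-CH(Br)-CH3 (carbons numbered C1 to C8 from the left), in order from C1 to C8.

C1 has 4 σ bonds: steric number 4 → sp3.
C2: 3 σ bonds, plus one π bond — 3 electron domains, sp2.
C3 carries 3 σ bonds, plus one π bond, giving a steric number of 3, so it is sp2.
C4 (3 σ bonds, plus one π bond) has steric number 3: sp2.
C5 (3 σ bonds, plus one π bond) has steric number 3: sp2.
C6 — 4 σ bonds. Steric number 4, so sp3.
C7 carries 4 σ bonds, giving a steric number of 4, so it is sp3.
C8 has 4 σ bonds: steric number 4 → sp3.

C1 sp3, C2 sp2, C3 sp2, C4 sp2, C5 sp2, C6 sp3, C7 sp3, C8 sp3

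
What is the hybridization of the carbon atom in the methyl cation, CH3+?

Three σ bonds to H, empty p orbital → sp2, trigonal planar.

sp²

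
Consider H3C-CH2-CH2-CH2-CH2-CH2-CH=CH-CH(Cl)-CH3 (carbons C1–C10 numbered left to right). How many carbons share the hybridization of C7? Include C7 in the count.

C7 is sp2 (one π bond).
C1: sp3
C2: sp3
C3: sp3
C4: sp3
C5: sp3
C6: sp3
C7: sp2 ✓
C8: sp2 ✓
C9: sp3
C10: sp3
2 carbons are sp2.

2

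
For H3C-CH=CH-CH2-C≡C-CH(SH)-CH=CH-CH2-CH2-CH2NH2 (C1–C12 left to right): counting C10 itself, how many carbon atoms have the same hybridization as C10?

C10 is sp3 (only σ bonds).
C1: sp3 ✓
C2: sp2
C3: sp2
C4: sp3 ✓
C5: sp
C6: sp
C7: sp3 ✓
C8: sp2
C9: sp2
C10: sp3 ✓
C11: sp3 ✓
C12: sp3 ✓
6 carbons are sp3.

6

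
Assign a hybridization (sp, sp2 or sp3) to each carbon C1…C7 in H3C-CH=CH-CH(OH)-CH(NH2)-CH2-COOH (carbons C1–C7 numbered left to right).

C1 — 4 σ bonds. Steric number 4, so sp3.
C2 (3 σ bonds, plus one π bond) has steric number 3: sp2.
C3 carries 3 σ bonds, plus one π bond, giving a steric number of 3, so it is sp2.
C4 carries 4 σ bonds, giving a steric number of 4, so it is sp3.
C5 has 4 σ bonds: steric number 4 → sp3.
C6: 4 σ bonds — 4 electron domains, sp3.
C7: 3 σ bonds, plus one π bond; 3 regions of electron density → sp2.

C1 sp3, C2 sp2, C3 sp2, C4 sp3, C5 sp3, C6 sp3, C7 sp2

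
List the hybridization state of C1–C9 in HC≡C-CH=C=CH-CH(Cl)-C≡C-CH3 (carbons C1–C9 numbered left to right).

C1: 2 σ bonds, plus two π bonds; 2 regions of electron density → sp.
C2 has 2 σ bonds, plus two π bonds: steric number 2 → sp.
C3 has 3 σ bonds, plus one π bond: steric number 3 → sp2.
C4 (2 σ bonds, plus two π bonds) has steric number 2: sp.
C5: 3 σ bonds, plus one π bond; 3 regions of electron density → sp2.
C6 has 4 σ bonds: steric number 4 → sp3.
C7 is sp: 2 σ bonds, plus two π bonds, 2 electron-density regions.
C8 is sp: 2 σ bonds, plus two π bonds, 2 electron-density regions.
C9: 4 σ bonds; 4 regions of electron density → sp3.

C1 sp, C2 sp, C3 sp2, C4 sp, C5 sp2, C6 sp3, C7 sp, C8 sp, C9 sp3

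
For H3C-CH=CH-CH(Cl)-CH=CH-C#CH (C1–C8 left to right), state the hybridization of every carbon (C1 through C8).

C1 sp3, C2 sp2, C3 sp2, C4 sp3, C5 sp2, C6 sp2, C7 sp, C8 sp

C1 — 4 σ bonds. Steric number 4, so sp3.
C2: 3 σ bonds, plus one π bond; 3 regions of electron density → sp2.
C3 is sp2: 3 σ bonds, plus one π bond, 3 electron-density regions.
C4 — 4 σ bonds. Steric number 4, so sp3.
C5 (3 σ bonds, plus one π bond) has steric number 3: sp2.
C6 has 3 σ bonds, plus one π bond: steric number 3 → sp2.
C7: 2 σ bonds, plus two π bonds — 2 electron domains, sp.
C8 is sp: 2 σ bonds, plus two π bonds, 2 electron-density regions.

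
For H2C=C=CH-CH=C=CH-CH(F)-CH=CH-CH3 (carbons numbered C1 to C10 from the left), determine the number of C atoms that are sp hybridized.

2

C1: sp2
C2: sp ✓
C3: sp2
C4: sp2
C5: sp ✓
C6: sp2
C7: sp3
C8: sp2
C9: sp2
C10: sp3
C2, C5 → 2 sp carbons.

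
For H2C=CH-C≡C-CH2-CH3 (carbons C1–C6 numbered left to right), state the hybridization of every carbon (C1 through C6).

C1 sp2, C2 sp2, C3 sp, C4 sp, C5 sp3, C6 sp3

C1: 3 σ bonds, plus one π bond — 3 electron domains, sp2.
C2 carries 3 σ bonds, plus one π bond, giving a steric number of 3, so it is sp2.
C3 has 2 σ bonds, plus two π bonds: steric number 2 → sp.
C4 (2 σ bonds, plus two π bonds) has steric number 2: sp.
C5 carries 4 σ bonds, giving a steric number of 4, so it is sp3.
C6: 4 σ bonds; 4 regions of electron density → sp3.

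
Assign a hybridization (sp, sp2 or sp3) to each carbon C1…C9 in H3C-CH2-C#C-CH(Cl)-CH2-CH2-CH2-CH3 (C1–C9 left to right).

C1 sp3, C2 sp3, C3 sp, C4 sp, C5 sp3, C6 sp3, C7 sp3, C8 sp3, C9 sp3

C1: 4 σ bonds — 4 electron domains, sp3.
C2 (4 σ bonds) has steric number 4: sp3.
C3 — 2 σ bonds, plus two π bonds. Steric number 2, so sp.
C4 — 2 σ bonds, plus two π bonds. Steric number 2, so sp.
C5 is sp3: 4 σ bonds, 4 electron-density regions.
C6 (4 σ bonds) has steric number 4: sp3.
C7 is sp3: 4 σ bonds, 4 electron-density regions.
C8: 4 σ bonds — 4 electron domains, sp3.
C9 has 4 σ bonds: steric number 4 → sp3.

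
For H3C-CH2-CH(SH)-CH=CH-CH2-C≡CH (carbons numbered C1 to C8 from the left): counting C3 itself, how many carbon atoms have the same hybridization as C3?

4

C3 is sp3 (only σ bonds).
C1: sp3 ✓
C2: sp3 ✓
C3: sp3 ✓
C4: sp2
C5: sp2
C6: sp3 ✓
C7: sp
C8: sp
4 carbons are sp3.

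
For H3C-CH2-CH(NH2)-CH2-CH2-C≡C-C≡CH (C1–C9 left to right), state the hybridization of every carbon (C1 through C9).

C1 sp3, C2 sp3, C3 sp3, C4 sp3, C5 sp3, C6 sp, C7 sp, C8 sp, C9 sp

C1 carries 4 σ bonds, giving a steric number of 4, so it is sp3.
C2 has 4 σ bonds: steric number 4 → sp3.
C3 carries 4 σ bonds, giving a steric number of 4, so it is sp3.
C4 carries 4 σ bonds, giving a steric number of 4, so it is sp3.
C5 carries 4 σ bonds, giving a steric number of 4, so it is sp3.
C6: 2 σ bonds, plus two π bonds; 2 regions of electron density → sp.
C7: 2 σ bonds, plus two π bonds; 2 regions of electron density → sp.
C8 — 2 σ bonds, plus two π bonds. Steric number 2, so sp.
C9: 2 σ bonds, plus two π bonds; 2 regions of electron density → sp.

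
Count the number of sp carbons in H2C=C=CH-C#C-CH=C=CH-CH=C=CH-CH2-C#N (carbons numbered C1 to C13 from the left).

C1: sp2
C2: sp ✓
C3: sp2
C4: sp ✓
C5: sp ✓
C6: sp2
C7: sp ✓
C8: sp2
C9: sp2
C10: sp ✓
C11: sp2
C12: sp3
C13: sp ✓
C2, C4, C5, C7, C10, C13 → 6 sp carbons.

6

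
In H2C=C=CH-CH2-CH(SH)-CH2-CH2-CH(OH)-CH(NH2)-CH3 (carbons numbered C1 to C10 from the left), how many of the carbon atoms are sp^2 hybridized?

2

C1: sp2 ✓
C2: sp
C3: sp2 ✓
C4: sp3
C5: sp3
C6: sp3
C7: sp3
C8: sp3
C9: sp3
C10: sp3
C1, C3 → 2 sp2 carbons.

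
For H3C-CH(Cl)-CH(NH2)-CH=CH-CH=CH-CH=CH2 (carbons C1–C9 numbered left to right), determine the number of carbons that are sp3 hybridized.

3

C1: sp3 ✓
C2: sp3 ✓
C3: sp3 ✓
C4: sp2
C5: sp2
C6: sp2
C7: sp2
C8: sp2
C9: sp2
C1, C2, C3 → 3 sp3 carbons.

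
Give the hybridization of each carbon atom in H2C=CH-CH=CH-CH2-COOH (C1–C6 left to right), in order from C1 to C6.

C1 sp2, C2 sp2, C3 sp2, C4 sp2, C5 sp3, C6 sp2

C1 is sp2: 3 σ bonds, plus one π bond, 3 electron-density regions.
C2 is sp2: 3 σ bonds, plus one π bond, 3 electron-density regions.
C3 carries 3 σ bonds, plus one π bond, giving a steric number of 3, so it is sp2.
C4 is sp2: 3 σ bonds, plus one π bond, 3 electron-density regions.
C5: 4 σ bonds — 4 electron domains, sp3.
C6: 3 σ bonds, plus one π bond — 3 electron domains, sp2.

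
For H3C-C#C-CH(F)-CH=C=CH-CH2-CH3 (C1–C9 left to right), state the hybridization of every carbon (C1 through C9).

C1 (4 σ bonds) has steric number 4: sp3.
C2: 2 σ bonds, plus two π bonds — 2 electron domains, sp.
C3 has 2 σ bonds, plus two π bonds: steric number 2 → sp.
C4 is sp3: 4 σ bonds, 4 electron-density regions.
C5 is sp2: 3 σ bonds, plus one π bond, 3 electron-density regions.
C6: 2 σ bonds, plus two π bonds — 2 electron domains, sp.
C7: 3 σ bonds, plus one π bond; 3 regions of electron density → sp2.
C8 has 4 σ bonds: steric number 4 → sp3.
C9 (4 σ bonds) has steric number 4: sp3.

C1 sp3, C2 sp, C3 sp, C4 sp3, C5 sp2, C6 sp, C7 sp2, C8 sp3, C9 sp3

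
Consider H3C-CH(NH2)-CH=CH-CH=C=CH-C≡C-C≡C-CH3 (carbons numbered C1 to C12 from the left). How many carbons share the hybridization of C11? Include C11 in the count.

5

C11 is sp (two π bonds).
C1: sp3
C2: sp3
C3: sp2
C4: sp2
C5: sp2
C6: sp ✓
C7: sp2
C8: sp ✓
C9: sp ✓
C10: sp ✓
C11: sp ✓
C12: sp3
5 carbons are sp.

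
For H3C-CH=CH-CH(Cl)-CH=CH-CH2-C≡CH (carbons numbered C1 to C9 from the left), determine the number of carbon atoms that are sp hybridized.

2

C1: sp3
C2: sp2
C3: sp2
C4: sp3
C5: sp2
C6: sp2
C7: sp3
C8: sp ✓
C9: sp ✓
C8, C9 → 2 sp carbons.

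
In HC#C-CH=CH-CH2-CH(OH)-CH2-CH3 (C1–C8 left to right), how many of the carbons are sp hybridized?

2

C1: sp ✓
C2: sp ✓
C3: sp2
C4: sp2
C5: sp3
C6: sp3
C7: sp3
C8: sp3
C1, C2 → 2 sp carbons.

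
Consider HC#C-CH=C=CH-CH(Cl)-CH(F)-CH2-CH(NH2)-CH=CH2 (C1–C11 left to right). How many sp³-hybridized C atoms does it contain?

C1: sp
C2: sp
C3: sp2
C4: sp
C5: sp2
C6: sp3 ✓
C7: sp3 ✓
C8: sp3 ✓
C9: sp3 ✓
C10: sp2
C11: sp2
C6, C7, C8, C9 → 4 sp3 carbons.

4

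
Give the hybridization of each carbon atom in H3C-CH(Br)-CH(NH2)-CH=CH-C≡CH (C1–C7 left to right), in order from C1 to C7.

C1 sp3, C2 sp3, C3 sp3, C4 sp2, C5 sp2, C6 sp, C7 sp

C1 is sp3: 4 σ bonds, 4 electron-density regions.
C2 (4 σ bonds) has steric number 4: sp3.
C3 — 4 σ bonds. Steric number 4, so sp3.
C4: 3 σ bonds, plus one π bond; 3 regions of electron density → sp2.
C5: 3 σ bonds, plus one π bond — 3 electron domains, sp2.
C6: 2 σ bonds, plus two π bonds; 2 regions of electron density → sp.
C7: 2 σ bonds, plus two π bonds; 2 regions of electron density → sp.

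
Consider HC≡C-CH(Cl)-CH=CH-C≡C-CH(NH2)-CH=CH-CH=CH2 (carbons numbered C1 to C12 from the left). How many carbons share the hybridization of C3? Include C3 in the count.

2

C3 is sp3 (only σ bonds).
C1: sp
C2: sp
C3: sp3 ✓
C4: sp2
C5: sp2
C6: sp
C7: sp
C8: sp3 ✓
C9: sp2
C10: sp2
C11: sp2
C12: sp2
2 carbons are sp3.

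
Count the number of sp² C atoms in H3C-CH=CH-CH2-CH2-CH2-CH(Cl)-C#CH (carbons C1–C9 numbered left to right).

2

C1: sp3
C2: sp2 ✓
C3: sp2 ✓
C4: sp3
C5: sp3
C6: sp3
C7: sp3
C8: sp
C9: sp
C2, C3 → 2 sp2 carbons.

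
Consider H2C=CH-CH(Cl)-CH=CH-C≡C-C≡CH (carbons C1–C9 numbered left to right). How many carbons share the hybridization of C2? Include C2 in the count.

4

C2 is sp2 (one π bond).
C1: sp2 ✓
C2: sp2 ✓
C3: sp3
C4: sp2 ✓
C5: sp2 ✓
C6: sp
C7: sp
C8: sp
C9: sp
4 carbons are sp2.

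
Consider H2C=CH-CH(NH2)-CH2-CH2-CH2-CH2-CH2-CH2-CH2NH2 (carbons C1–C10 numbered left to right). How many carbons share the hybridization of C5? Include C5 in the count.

8

C5 is sp3 (only σ bonds).
C1: sp2
C2: sp2
C3: sp3 ✓
C4: sp3 ✓
C5: sp3 ✓
C6: sp3 ✓
C7: sp3 ✓
C8: sp3 ✓
C9: sp3 ✓
C10: sp3 ✓
8 carbons are sp3.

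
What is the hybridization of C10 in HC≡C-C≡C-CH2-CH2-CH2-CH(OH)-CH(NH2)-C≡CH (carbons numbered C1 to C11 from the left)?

C10 (2 σ bonds, plus two π bonds) has steric number 2: sp.

sp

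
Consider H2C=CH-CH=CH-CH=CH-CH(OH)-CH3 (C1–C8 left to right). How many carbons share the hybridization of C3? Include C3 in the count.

C3 is sp2 (one π bond).
C1: sp2 ✓
C2: sp2 ✓
C3: sp2 ✓
C4: sp2 ✓
C5: sp2 ✓
C6: sp2 ✓
C7: sp3
C8: sp3
6 carbons are sp2.

6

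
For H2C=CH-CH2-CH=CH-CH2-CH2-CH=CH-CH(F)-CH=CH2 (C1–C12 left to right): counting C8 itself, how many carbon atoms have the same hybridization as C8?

C8 is sp2 (one π bond).
C1: sp2 ✓
C2: sp2 ✓
C3: sp3
C4: sp2 ✓
C5: sp2 ✓
C6: sp3
C7: sp3
C8: sp2 ✓
C9: sp2 ✓
C10: sp3
C11: sp2 ✓
C12: sp2 ✓
8 carbons are sp2.

8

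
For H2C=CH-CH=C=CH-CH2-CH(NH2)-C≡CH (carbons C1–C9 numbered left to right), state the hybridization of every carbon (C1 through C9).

C1 has 3 σ bonds, plus one π bond: steric number 3 → sp2.
C2 is sp2: 3 σ bonds, plus one π bond, 3 electron-density regions.
C3 — 3 σ bonds, plus one π bond. Steric number 3, so sp2.
C4: 2 σ bonds, plus two π bonds — 2 electron domains, sp.
C5 carries 3 σ bonds, plus one π bond, giving a steric number of 3, so it is sp2.
C6 has 4 σ bonds: steric number 4 → sp3.
C7 (4 σ bonds) has steric number 4: sp3.
C8 — 2 σ bonds, plus two π bonds. Steric number 2, so sp.
C9: 2 σ bonds, plus two π bonds — 2 electron domains, sp.

C1 sp2, C2 sp2, C3 sp2, C4 sp, C5 sp2, C6 sp3, C7 sp3, C8 sp, C9 sp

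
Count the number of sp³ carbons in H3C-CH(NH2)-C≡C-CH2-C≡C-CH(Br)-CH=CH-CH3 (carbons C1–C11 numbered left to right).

5

C1: sp3 ✓
C2: sp3 ✓
C3: sp
C4: sp
C5: sp3 ✓
C6: sp
C7: sp
C8: sp3 ✓
C9: sp2
C10: sp2
C11: sp3 ✓
C1, C2, C5, C8, C11 → 5 sp3 carbons.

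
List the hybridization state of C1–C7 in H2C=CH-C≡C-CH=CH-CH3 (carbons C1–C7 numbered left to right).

C1 is sp2: 3 σ bonds, plus one π bond, 3 electron-density regions.
C2 (3 σ bonds, plus one π bond) has steric number 3: sp2.
C3 is sp: 2 σ bonds, plus two π bonds, 2 electron-density regions.
C4 — 2 σ bonds, plus two π bonds. Steric number 2, so sp.
C5 — 3 σ bonds, plus one π bond. Steric number 3, so sp2.
C6 — 3 σ bonds, plus one π bond. Steric number 3, so sp2.
C7: 4 σ bonds — 4 electron domains, sp3.

C1 sp2, C2 sp2, C3 sp, C4 sp, C5 sp2, C6 sp2, C7 sp3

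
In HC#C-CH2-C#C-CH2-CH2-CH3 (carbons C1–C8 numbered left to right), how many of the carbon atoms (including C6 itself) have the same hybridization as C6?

4

C6 is sp3 (only σ bonds).
C1: sp
C2: sp
C3: sp3 ✓
C4: sp
C5: sp
C6: sp3 ✓
C7: sp3 ✓
C8: sp3 ✓
4 carbons are sp3.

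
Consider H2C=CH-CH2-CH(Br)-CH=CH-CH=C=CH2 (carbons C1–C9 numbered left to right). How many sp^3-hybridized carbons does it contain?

2

C1: sp2
C2: sp2
C3: sp3 ✓
C4: sp3 ✓
C5: sp2
C6: sp2
C7: sp2
C8: sp
C9: sp2
C3, C4 → 2 sp3 carbons.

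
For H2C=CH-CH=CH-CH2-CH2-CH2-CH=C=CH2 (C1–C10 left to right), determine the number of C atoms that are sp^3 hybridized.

3

C1: sp2
C2: sp2
C3: sp2
C4: sp2
C5: sp3 ✓
C6: sp3 ✓
C7: sp3 ✓
C8: sp2
C9: sp
C10: sp2
C5, C6, C7 → 3 sp3 carbons.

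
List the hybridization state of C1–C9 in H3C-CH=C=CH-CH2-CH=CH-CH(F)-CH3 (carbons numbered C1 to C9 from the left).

C1 sp3, C2 sp2, C3 sp, C4 sp2, C5 sp3, C6 sp2, C7 sp2, C8 sp3, C9 sp3

C1: 4 σ bonds; 4 regions of electron density → sp3.
C2: 3 σ bonds, plus one π bond — 3 electron domains, sp2.
C3 (2 σ bonds, plus two π bonds) has steric number 2: sp.
C4 carries 3 σ bonds, plus one π bond, giving a steric number of 3, so it is sp2.
C5 (4 σ bonds) has steric number 4: sp3.
C6 has 3 σ bonds, plus one π bond: steric number 3 → sp2.
C7 is sp2: 3 σ bonds, plus one π bond, 3 electron-density regions.
C8 has 4 σ bonds: steric number 4 → sp3.
C9: 4 σ bonds — 4 electron domains, sp3.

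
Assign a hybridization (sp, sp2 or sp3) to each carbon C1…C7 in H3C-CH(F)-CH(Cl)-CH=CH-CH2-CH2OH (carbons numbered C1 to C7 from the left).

C1 sp3, C2 sp3, C3 sp3, C4 sp2, C5 sp2, C6 sp3, C7 sp3

C1 carries 4 σ bonds, giving a steric number of 4, so it is sp3.
C2 is sp3: 4 σ bonds, 4 electron-density regions.
C3 — 4 σ bonds. Steric number 4, so sp3.
C4 — 3 σ bonds, plus one π bond. Steric number 3, so sp2.
C5 carries 3 σ bonds, plus one π bond, giving a steric number of 3, so it is sp2.
C6: 4 σ bonds; 4 regions of electron density → sp3.
C7 is sp3: 4 σ bonds, 4 electron-density regions.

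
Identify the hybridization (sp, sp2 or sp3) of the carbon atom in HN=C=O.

The carbon atom: 2 σ bonds, plus two π bonds; 2 regions of electron density → sp.

sp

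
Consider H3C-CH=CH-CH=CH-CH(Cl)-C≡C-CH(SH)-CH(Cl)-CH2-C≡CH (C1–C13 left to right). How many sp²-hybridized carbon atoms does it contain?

4

C1: sp3
C2: sp2 ✓
C3: sp2 ✓
C4: sp2 ✓
C5: sp2 ✓
C6: sp3
C7: sp
C8: sp
C9: sp3
C10: sp3
C11: sp3
C12: sp
C13: sp
C2, C3, C4, C5 → 4 sp2 carbons.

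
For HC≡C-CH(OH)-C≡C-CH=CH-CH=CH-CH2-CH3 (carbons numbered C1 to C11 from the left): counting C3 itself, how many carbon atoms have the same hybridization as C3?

3

C3 is sp3 (only σ bonds).
C1: sp
C2: sp
C3: sp3 ✓
C4: sp
C5: sp
C6: sp2
C7: sp2
C8: sp2
C9: sp2
C10: sp3 ✓
C11: sp3 ✓
3 carbons are sp3.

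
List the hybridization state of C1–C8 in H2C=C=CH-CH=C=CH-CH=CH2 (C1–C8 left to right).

C1 is sp2: 3 σ bonds, plus one π bond, 3 electron-density regions.
C2 has 2 σ bonds, plus two π bonds: steric number 2 → sp.
C3 is sp2: 3 σ bonds, plus one π bond, 3 electron-density regions.
C4 carries 3 σ bonds, plus one π bond, giving a steric number of 3, so it is sp2.
C5: 2 σ bonds, plus two π bonds — 2 electron domains, sp.
C6 carries 3 σ bonds, plus one π bond, giving a steric number of 3, so it is sp2.
C7 carries 3 σ bonds, plus one π bond, giving a steric number of 3, so it is sp2.
C8 carries 3 σ bonds, plus one π bond, giving a steric number of 3, so it is sp2.

C1 sp2, C2 sp, C3 sp2, C4 sp2, C5 sp, C6 sp2, C7 sp2, C8 sp2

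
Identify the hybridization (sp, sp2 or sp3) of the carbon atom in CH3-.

sp3

Three σ bonds + one lone pair = steric number 4 → sp3, pyramidal.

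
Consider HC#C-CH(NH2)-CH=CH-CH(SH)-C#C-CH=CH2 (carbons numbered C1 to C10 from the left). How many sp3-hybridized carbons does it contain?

C1: sp
C2: sp
C3: sp3 ✓
C4: sp2
C5: sp2
C6: sp3 ✓
C7: sp
C8: sp
C9: sp2
C10: sp2
C3, C6 → 2 sp3 carbons.

2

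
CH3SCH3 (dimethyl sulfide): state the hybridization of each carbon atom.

Each carbon atom: 4 σ bonds — 4 electron domains, sp3.

sp3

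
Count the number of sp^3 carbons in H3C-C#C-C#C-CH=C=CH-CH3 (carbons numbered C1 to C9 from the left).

C1: sp3 ✓
C2: sp
C3: sp
C4: sp
C5: sp
C6: sp2
C7: sp
C8: sp2
C9: sp3 ✓
C1, C9 → 2 sp3 carbons.

2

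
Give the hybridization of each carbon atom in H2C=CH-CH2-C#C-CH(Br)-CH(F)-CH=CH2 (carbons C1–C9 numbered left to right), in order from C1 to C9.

C1 has 3 σ bonds, plus one π bond: steric number 3 → sp2.
C2 is sp2: 3 σ bonds, plus one π bond, 3 electron-density regions.
C3 carries 4 σ bonds, giving a steric number of 4, so it is sp3.
C4 carries 2 σ bonds, plus two π bonds, giving a steric number of 2, so it is sp.
C5: 2 σ bonds, plus two π bonds; 2 regions of electron density → sp.
C6: 4 σ bonds; 4 regions of electron density → sp3.
C7 has 4 σ bonds: steric number 4 → sp3.
C8 carries 3 σ bonds, plus one π bond, giving a steric number of 3, so it is sp2.
C9 is sp2: 3 σ bonds, plus one π bond, 3 electron-density regions.

C1 sp2, C2 sp2, C3 sp3, C4 sp, C5 sp, C6 sp3, C7 sp3, C8 sp2, C9 sp2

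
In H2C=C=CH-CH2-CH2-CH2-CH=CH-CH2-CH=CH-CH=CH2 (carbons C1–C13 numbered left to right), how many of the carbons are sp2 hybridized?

8

C1: sp2 ✓
C2: sp
C3: sp2 ✓
C4: sp3
C5: sp3
C6: sp3
C7: sp2 ✓
C8: sp2 ✓
C9: sp3
C10: sp2 ✓
C11: sp2 ✓
C12: sp2 ✓
C13: sp2 ✓
C1, C3, C7, C8, C10, C11, C12, C13 → 8 sp2 carbons.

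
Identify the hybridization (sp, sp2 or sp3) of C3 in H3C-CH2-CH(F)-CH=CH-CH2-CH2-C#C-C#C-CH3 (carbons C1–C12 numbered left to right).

C3: 4 σ bonds; 4 regions of electron density → sp3.

sp^3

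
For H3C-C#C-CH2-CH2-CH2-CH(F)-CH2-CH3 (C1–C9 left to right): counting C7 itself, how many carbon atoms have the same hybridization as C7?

7

C7 is sp3 (only σ bonds).
C1: sp3 ✓
C2: sp
C3: sp
C4: sp3 ✓
C5: sp3 ✓
C6: sp3 ✓
C7: sp3 ✓
C8: sp3 ✓
C9: sp3 ✓
7 carbons are sp3.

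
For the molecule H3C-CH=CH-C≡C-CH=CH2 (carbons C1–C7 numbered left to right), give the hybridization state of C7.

C7 has 3 σ bonds, plus one π bond: steric number 3 → sp2.

sp²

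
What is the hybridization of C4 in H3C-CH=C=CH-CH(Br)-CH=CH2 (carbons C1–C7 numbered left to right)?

C4 has 3 σ bonds, plus one π bond: steric number 3 → sp2.

sp2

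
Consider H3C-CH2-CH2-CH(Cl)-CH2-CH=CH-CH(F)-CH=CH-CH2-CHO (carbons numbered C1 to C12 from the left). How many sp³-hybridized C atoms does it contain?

C1: sp3 ✓
C2: sp3 ✓
C3: sp3 ✓
C4: sp3 ✓
C5: sp3 ✓
C6: sp2
C7: sp2
C8: sp3 ✓
C9: sp2
C10: sp2
C11: sp3 ✓
C12: sp2
C1, C2, C3, C4, C5, C8, C11 → 7 sp3 carbons.

7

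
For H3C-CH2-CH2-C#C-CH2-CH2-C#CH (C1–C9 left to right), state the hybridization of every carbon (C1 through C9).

C1 carries 4 σ bonds, giving a steric number of 4, so it is sp3.
C2 (4 σ bonds) has steric number 4: sp3.
C3: 4 σ bonds; 4 regions of electron density → sp3.
C4: 2 σ bonds, plus two π bonds; 2 regions of electron density → sp.
C5: 2 σ bonds, plus two π bonds; 2 regions of electron density → sp.
C6: 4 σ bonds; 4 regions of electron density → sp3.
C7: 4 σ bonds; 4 regions of electron density → sp3.
C8 has 2 σ bonds, plus two π bonds: steric number 2 → sp.
C9: 2 σ bonds, plus two π bonds; 2 regions of electron density → sp.

C1 sp3, C2 sp3, C3 sp3, C4 sp, C5 sp, C6 sp3, C7 sp3, C8 sp, C9 sp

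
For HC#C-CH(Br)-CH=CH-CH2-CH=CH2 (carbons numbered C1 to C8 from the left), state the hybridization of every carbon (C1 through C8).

C1 sp, C2 sp, C3 sp3, C4 sp2, C5 sp2, C6 sp3, C7 sp2, C8 sp2

C1 carries 2 σ bonds, plus two π bonds, giving a steric number of 2, so it is sp.
C2 (2 σ bonds, plus two π bonds) has steric number 2: sp.
C3 has 4 σ bonds: steric number 4 → sp3.
C4: 3 σ bonds, plus one π bond — 3 electron domains, sp2.
C5 — 3 σ bonds, plus one π bond. Steric number 3, so sp2.
C6 has 4 σ bonds: steric number 4 → sp3.
C7 carries 3 σ bonds, plus one π bond, giving a steric number of 3, so it is sp2.
C8 — 3 σ bonds, plus one π bond. Steric number 3, so sp2.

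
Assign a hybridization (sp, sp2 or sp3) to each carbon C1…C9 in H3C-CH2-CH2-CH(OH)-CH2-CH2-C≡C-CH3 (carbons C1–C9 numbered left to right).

C1 has 4 σ bonds: steric number 4 → sp3.
C2 carries 4 σ bonds, giving a steric number of 4, so it is sp3.
C3 carries 4 σ bonds, giving a steric number of 4, so it is sp3.
C4 is sp3: 4 σ bonds, 4 electron-density regions.
C5 is sp3: 4 σ bonds, 4 electron-density regions.
C6 (4 σ bonds) has steric number 4: sp3.
C7: 2 σ bonds, plus two π bonds; 2 regions of electron density → sp.
C8 (2 σ bonds, plus two π bonds) has steric number 2: sp.
C9 is sp3: 4 σ bonds, 4 electron-density regions.

C1 sp3, C2 sp3, C3 sp3, C4 sp3, C5 sp3, C6 sp3, C7 sp, C8 sp, C9 sp3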